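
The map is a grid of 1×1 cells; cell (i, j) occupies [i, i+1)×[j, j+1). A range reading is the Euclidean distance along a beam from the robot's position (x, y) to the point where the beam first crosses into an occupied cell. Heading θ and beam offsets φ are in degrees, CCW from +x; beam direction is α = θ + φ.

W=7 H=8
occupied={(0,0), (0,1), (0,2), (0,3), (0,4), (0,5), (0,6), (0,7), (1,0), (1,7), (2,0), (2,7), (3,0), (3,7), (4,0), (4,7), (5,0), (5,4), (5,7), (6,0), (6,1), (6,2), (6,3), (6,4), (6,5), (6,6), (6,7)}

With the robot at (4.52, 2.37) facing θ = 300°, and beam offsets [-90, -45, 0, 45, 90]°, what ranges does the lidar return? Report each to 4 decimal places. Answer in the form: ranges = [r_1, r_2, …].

ranges = [2.7400, 1.4183, 1.5819, 1.5322, 1.7090]

beam 1: φ=-90°, α=210°
  cosα=-0.8660 sinα=-0.5000 | (4,2) | tMaxX 0.6004 tMaxY 0.7400 | tΔX 1.1547 tΔY 2.0000
    t=0.6004 [x] (3,2)
    t=0.7400 [y] (3,1)
    t=1.7551 [x] (2,1)
    t=2.7400 [y] (2,0) — stop
  → r_1 = 2.7400
beam 2: φ=-45°, α=255°
  cosα=-0.2588 sinα=-0.9659 | (4,2) | tMaxX 2.0091 tMaxY 0.3831 | tΔX 3.8637 tΔY 1.0353
    t=0.3831 [y] (4,1)
    t=1.4183 [y] (4,0) — stop
  → r_2 = 1.4183
beam 3: φ=0°, α=300°
  cosα=0.5000 sinα=-0.8660 | (4,2) | tMaxX 0.9600 tMaxY 0.4272 | tΔX 2.0000 tΔY 1.1547
    t=0.4272 [y] (4,1)
    t=0.9600 [x] (5,1)
    t=1.5819 [y] (5,0) — stop
  → r_3 = 1.5819
beam 4: φ=45°, α=345°
  cosα=0.9659 sinα=-0.2588 | (4,2) | tMaxX 0.4969 tMaxY 1.4296 | tΔX 1.0353 tΔY 3.8637
    t=0.4969 [x] (5,2)
    t=1.4296 [y] (5,1)
    t=1.5322 [x] (6,1) — stop
  → r_4 = 1.5322
beam 5: φ=90°, α=30°
  cosα=0.8660 sinα=0.5000 | (4,2) | tMaxX 0.5543 tMaxY 1.2600 | tΔX 1.1547 tΔY 2.0000
    t=0.5543 [x] (5,2)
    t=1.2600 [y] (5,3)
    t=1.7090 [x] (6,3) — stop
  → r_5 = 1.7090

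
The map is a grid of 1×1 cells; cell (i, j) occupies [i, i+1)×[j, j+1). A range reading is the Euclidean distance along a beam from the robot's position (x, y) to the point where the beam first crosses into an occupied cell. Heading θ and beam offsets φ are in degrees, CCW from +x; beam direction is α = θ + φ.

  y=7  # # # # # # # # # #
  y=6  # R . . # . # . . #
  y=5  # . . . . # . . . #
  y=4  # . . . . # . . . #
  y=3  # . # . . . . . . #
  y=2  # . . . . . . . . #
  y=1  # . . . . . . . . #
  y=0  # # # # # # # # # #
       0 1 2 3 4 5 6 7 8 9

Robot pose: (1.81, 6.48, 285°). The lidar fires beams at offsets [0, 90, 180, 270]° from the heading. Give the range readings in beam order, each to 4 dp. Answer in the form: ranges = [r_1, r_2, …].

beam 1: φ=0°, α=285°
  dir = (cos 285°, sin 285°) = (0.2588, -0.9659); from cell (1,6)
  next x-line at t=0.7341, next y-line at t=0.4969; Δt_x=3.8637, Δt_y=1.0353
    y: enter (1,5) at t=0.4969
    x: enter (2,5) at t=0.7341
    y: enter (2,4) at t=1.5322
    y: enter (2,3) at t=2.5675 ← occupied
  → r_1 = 2.5675
beam 2: φ=90°, α=15°
  dir = (cos 15°, sin 15°) = (0.9659, 0.2588); from cell (1,6)
  next x-line at t=0.1967, next y-line at t=2.0091; Δt_x=1.0353, Δt_y=3.8637
    x: enter (2,6) at t=0.1967
    x: enter (3,6) at t=1.2320
    y: enter (3,7) at t=2.0091 ← occupied
  → r_2 = 2.0091
beam 3: φ=180°, α=105°
  dir = (cos 105°, sin 105°) = (-0.2588, 0.9659); from cell (1,6)
  next x-line at t=3.1296, next y-line at t=0.5383; Δt_x=3.8637, Δt_y=1.0353
    y: enter (1,7) at t=0.5383 ← occupied
  → r_3 = 0.5383
beam 4: φ=270°, α=195°
  dir = (cos 195°, sin 195°) = (-0.9659, -0.2588); from cell (1,6)
  next x-line at t=0.8386, next y-line at t=1.8546; Δt_x=1.0353, Δt_y=3.8637
    x: enter (0,6) at t=0.8386 ← occupied
  → r_4 = 0.8386

ranges = [2.5675, 2.0091, 0.5383, 0.8386]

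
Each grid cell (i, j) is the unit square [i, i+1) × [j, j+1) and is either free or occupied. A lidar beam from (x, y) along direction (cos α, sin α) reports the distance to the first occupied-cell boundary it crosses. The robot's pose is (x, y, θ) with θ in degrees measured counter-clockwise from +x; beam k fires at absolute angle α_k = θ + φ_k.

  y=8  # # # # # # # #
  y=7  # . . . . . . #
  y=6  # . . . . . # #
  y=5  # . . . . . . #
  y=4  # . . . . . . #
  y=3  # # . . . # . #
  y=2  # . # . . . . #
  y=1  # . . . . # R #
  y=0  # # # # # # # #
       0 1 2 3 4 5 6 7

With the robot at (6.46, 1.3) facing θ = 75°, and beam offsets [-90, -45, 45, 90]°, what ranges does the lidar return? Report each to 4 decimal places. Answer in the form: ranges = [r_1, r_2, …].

beam 1: φ=-90°, α=345°
  cosα=0.9659 sinα=-0.2588 | (6,1) | tMaxX 0.5590 tMaxY 1.1591 | tΔX 1.0353 tΔY 3.8637
    t=0.5590 [x] (7,1) — stop
  → r_1 = 0.5590
beam 2: φ=-45°, α=30°
  cosα=0.8660 sinα=0.5000 | (6,1) | tMaxX 0.6235 tMaxY 1.4000 | tΔX 1.1547 tΔY 2.0000
    t=0.6235 [x] (7,1) — stop
  → r_2 = 0.6235
beam 3: φ=45°, α=120°
  cosα=-0.5000 sinα=0.8660 | (6,1) | tMaxX 0.9200 tMaxY 0.8083 | tΔX 2.0000 tΔY 1.1547
    t=0.8083 [y] (6,2)
    t=0.9200 [x] (5,2)
    t=1.9630 [y] (5,3) — stop
  → r_3 = 1.9630
beam 4: φ=90°, α=165°
  cosα=-0.9659 sinα=0.2588 | (6,1) | tMaxX 0.4762 tMaxY 2.7046 | tΔX 1.0353 tΔY 3.8637
    t=0.4762 [x] (5,1) — stop
  → r_4 = 0.4762

ranges = [0.5590, 0.6235, 1.9630, 0.4762]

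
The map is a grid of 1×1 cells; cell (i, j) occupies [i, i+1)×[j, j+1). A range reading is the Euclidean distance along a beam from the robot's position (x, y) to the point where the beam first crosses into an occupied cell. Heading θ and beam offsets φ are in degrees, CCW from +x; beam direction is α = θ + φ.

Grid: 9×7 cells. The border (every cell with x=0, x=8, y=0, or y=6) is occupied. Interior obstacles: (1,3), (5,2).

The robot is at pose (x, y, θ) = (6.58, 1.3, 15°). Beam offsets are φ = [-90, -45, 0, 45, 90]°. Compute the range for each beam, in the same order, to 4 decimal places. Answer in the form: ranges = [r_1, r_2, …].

beam 1: φ=-90°, α=285°
  dir = (cos 285°, sin 285°) = (0.2588, -0.9659); from cell (6,1)
  next x-line at t=1.6228, next y-line at t=0.3106; Δt_x=3.8637, Δt_y=1.0353
    y: enter (6,0) at t=0.3106 ← occupied
  → r_1 = 0.3106
beam 2: φ=-45°, α=330°
  dir = (cos 330°, sin 330°) = (0.8660, -0.5000); from cell (6,1)
  next x-line at t=0.4850, next y-line at t=0.6000; Δt_x=1.1547, Δt_y=2.0000
    x: enter (7,1) at t=0.4850
    y: enter (7,0) at t=0.6000 ← occupied
  → r_2 = 0.6000
beam 3: φ=0°, α=15°
  dir = (cos 15°, sin 15°) = (0.9659, 0.2588); from cell (6,1)
  next x-line at t=0.4348, next y-line at t=2.7046; Δt_x=1.0353, Δt_y=3.8637
    x: enter (7,1) at t=0.4348
    x: enter (8,1) at t=1.4701 ← occupied
  → r_3 = 1.4701
beam 4: φ=45°, α=60°
  dir = (cos 60°, sin 60°) = (0.5000, 0.8660); from cell (6,1)
  next x-line at t=0.8400, next y-line at t=0.8083; Δt_x=2.0000, Δt_y=1.1547
    y: enter (6,2) at t=0.8083
    x: enter (7,2) at t=0.8400
    y: enter (7,3) at t=1.9630
    x: enter (8,3) at t=2.8400 ← occupied
  → r_4 = 2.8400
beam 5: φ=90°, α=105°
  dir = (cos 105°, sin 105°) = (-0.2588, 0.9659); from cell (6,1)
  next x-line at t=2.2409, next y-line at t=0.7247; Δt_x=3.8637, Δt_y=1.0353
    y: enter (6,2) at t=0.7247
    y: enter (6,3) at t=1.7600
    x: enter (5,3) at t=2.2409
    y: enter (5,4) at t=2.7952
    y: enter (5,5) at t=3.8305
    y: enter (5,6) at t=4.8658 ← occupied
  → r_5 = 4.8658

ranges = [0.3106, 0.6000, 1.4701, 2.8400, 4.8658]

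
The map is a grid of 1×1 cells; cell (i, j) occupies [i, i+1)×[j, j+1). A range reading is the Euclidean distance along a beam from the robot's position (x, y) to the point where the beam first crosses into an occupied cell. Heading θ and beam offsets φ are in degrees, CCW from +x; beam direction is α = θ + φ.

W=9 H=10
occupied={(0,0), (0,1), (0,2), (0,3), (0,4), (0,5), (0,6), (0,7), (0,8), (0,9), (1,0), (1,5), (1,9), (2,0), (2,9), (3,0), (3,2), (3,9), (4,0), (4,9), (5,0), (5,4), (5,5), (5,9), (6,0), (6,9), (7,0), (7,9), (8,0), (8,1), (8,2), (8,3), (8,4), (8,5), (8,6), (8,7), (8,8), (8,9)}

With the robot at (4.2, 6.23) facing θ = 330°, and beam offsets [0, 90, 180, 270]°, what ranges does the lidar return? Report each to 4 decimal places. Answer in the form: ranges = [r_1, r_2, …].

ranges = [0.9238, 3.1985, 3.6950, 6.0391]

beam 1: φ=0°, α=330°
  direction (0.8660, -0.5000); cell (4,6); t to first gridline: x 0.9238, y 0.4600 (then +1.1547 / +2.0000)
    (4,5) via y @ 0.4600
    (5,5) via x @ 0.9238  # hit
  → r_1 = 0.9238
beam 2: φ=90°, α=60°
  direction (0.5000, 0.8660); cell (4,6); t to first gridline: x 1.6000, y 0.8891 (then +2.0000 / +1.1547)
    (4,7) via y @ 0.8891
    (5,7) via x @ 1.6000
    (5,8) via y @ 2.0438
    (5,9) via y @ 3.1985  # hit
  → r_2 = 3.1985
beam 3: φ=180°, α=150°
  direction (-0.8660, 0.5000); cell (4,6); t to first gridline: x 0.2309, y 1.5400 (then +1.1547 / +2.0000)
    (3,6) via x @ 0.2309
    (2,6) via x @ 1.3856
    (2,7) via y @ 1.5400
    (1,7) via x @ 2.5403
    (1,8) via y @ 3.5400
    (0,8) via x @ 3.6950  # hit
  → r_3 = 3.6950
beam 4: φ=270°, α=240°
  direction (-0.5000, -0.8660); cell (4,6); t to first gridline: x 0.4000, y 0.2656 (then +2.0000 / +1.1547)
    (4,5) via y @ 0.2656
    (3,5) via x @ 0.4000
    (3,4) via y @ 1.4203
    (2,4) via x @ 2.4000
    (2,3) via y @ 2.5750
    (2,2) via y @ 3.7297
    (1,2) via x @ 4.4000
    (1,1) via y @ 4.8844
    (1,0) via y @ 6.0391  # hit
  → r_4 = 6.0391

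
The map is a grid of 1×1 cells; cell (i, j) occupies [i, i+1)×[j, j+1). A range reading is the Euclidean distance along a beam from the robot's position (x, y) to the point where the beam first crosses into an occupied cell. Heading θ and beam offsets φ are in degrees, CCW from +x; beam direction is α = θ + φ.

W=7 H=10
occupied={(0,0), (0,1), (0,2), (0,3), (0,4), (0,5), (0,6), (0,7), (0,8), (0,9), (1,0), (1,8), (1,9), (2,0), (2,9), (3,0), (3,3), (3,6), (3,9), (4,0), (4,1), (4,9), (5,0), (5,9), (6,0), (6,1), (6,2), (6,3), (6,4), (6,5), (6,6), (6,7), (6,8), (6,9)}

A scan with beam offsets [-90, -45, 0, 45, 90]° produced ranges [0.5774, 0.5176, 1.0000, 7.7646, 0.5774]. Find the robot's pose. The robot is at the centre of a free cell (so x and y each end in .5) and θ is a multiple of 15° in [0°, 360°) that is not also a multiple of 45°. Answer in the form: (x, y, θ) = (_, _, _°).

(x, y, θ) = (5.5, 1.5, 60°)

The pose lattice has 36·16 = 576 candidates. Test each by forward raycasting.
  (1.5, 4.5, 30°): beam 1 = 4.0415 ≠ 0.5774 ✗
  (1.5, 6.5, 75°): beam 1 = 1.5529 ≠ 0.5774 ✗
  (3.5, 8.5, 345°): beam 1 = 1.5529 ≠ 0.5774 ✗
  (1.5, 7.5, 195°): beam 1 = 0.5176 ≠ 0.5774 ✗
  (1.5, 2.5, 15°): beam 1 = 1.5529 ≠ 0.5774 ✗
  …
  (5.5, 1.5, 60°): r_1=0.5774, r_2=0.5176, r_3=1.0000, r_4=7.7646, r_5=0.5774 — all match ✓
Unique over the lattice → pose = (5.5, 1.5, 60°).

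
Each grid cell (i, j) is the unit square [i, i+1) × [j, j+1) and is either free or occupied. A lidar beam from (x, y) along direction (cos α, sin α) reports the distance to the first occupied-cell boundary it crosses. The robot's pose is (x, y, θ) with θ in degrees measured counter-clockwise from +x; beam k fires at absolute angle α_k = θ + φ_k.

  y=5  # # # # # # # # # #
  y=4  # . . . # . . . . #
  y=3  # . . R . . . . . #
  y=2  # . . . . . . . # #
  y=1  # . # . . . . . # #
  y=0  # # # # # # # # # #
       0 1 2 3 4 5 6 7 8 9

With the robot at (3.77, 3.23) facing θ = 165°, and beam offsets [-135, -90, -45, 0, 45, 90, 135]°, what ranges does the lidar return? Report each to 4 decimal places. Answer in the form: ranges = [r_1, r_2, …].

ranges = [3.5400, 0.8887, 2.0438, 2.8677, 3.1985, 2.3087, 2.5750]

beam 1: φ=-135°, α=30°
  d=(0.8660,0.5000)  start (3,3)  tX=0.2656 tY=1.5400  stride 1/|dx|=1.1547 1/|dy|=2.0000
    cross x-line → (4,3), t=0.2656
    cross x-line → (5,3), t=1.4203
    cross y-line → (5,4), t=1.5400
    cross x-line → (6,4), t=2.5750
    cross y-line → (6,5), t=3.5400 (wall)
  → r_1 = 3.5400
beam 2: φ=-90°, α=75°
  d=(0.2588,0.9659)  start (3,3)  tX=0.8887 tY=0.7972  stride 1/|dx|=3.8637 1/|dy|=1.0353
    cross y-line → (3,4), t=0.7972
    cross x-line → (4,4), t=0.8887 (wall)
  → r_2 = 0.8887
beam 3: φ=-45°, α=120°
  d=(-0.5000,0.8660)  start (3,3)  tX=1.5400 tY=0.8891  stride 1/|dx|=2.0000 1/|dy|=1.1547
    cross y-line → (3,4), t=0.8891
    cross x-line → (2,4), t=1.5400
    cross y-line → (2,5), t=2.0438 (wall)
  → r_3 = 2.0438
beam 4: φ=0°, α=165°
  d=(-0.9659,0.2588)  start (3,3)  tX=0.7972 tY=2.9751  stride 1/|dx|=1.0353 1/|dy|=3.8637
    cross x-line → (2,3), t=0.7972
    cross x-line → (1,3), t=1.8324
    cross x-line → (0,3), t=2.8677 (wall)
  → r_4 = 2.8677
beam 5: φ=45°, α=210°
  d=(-0.8660,-0.5000)  start (3,3)  tX=0.8891 tY=0.4600  stride 1/|dx|=1.1547 1/|dy|=2.0000
    cross y-line → (3,2), t=0.4600
    cross x-line → (2,2), t=0.8891
    cross x-line → (1,2), t=2.0438
    cross y-line → (1,1), t=2.4600
    cross x-line → (0,1), t=3.1985 (wall)
  → r_5 = 3.1985
beam 6: φ=90°, α=255°
  d=(-0.2588,-0.9659)  start (3,3)  tX=2.9751 tY=0.2381  stride 1/|dx|=3.8637 1/|dy|=1.0353
    cross y-line → (3,2), t=0.2381
    cross y-line → (3,1), t=1.2734
    cross y-line → (3,0), t=2.3087 (wall)
  → r_6 = 2.3087
beam 7: φ=135°, α=300°
  d=(0.5000,-0.8660)  start (3,3)  tX=0.4600 tY=0.2656  stride 1/|dx|=2.0000 1/|dy|=1.1547
    cross y-line → (3,2), t=0.2656
    cross x-line → (4,2), t=0.4600
    cross y-line → (4,1), t=1.4203
    cross x-line → (5,1), t=2.4600
    cross y-line → (5,0), t=2.5750 (wall)
  → r_7 = 2.5750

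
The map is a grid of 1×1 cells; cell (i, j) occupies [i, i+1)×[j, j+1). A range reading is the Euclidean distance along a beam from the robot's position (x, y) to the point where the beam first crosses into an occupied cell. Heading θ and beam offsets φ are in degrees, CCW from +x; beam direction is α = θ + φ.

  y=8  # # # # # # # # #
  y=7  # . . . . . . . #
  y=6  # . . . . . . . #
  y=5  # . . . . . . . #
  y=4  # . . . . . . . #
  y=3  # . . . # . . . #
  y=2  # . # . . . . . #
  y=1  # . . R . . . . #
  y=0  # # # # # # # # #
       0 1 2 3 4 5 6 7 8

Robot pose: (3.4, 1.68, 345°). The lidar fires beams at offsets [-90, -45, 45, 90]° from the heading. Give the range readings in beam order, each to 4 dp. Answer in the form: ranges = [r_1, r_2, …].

ranges = [0.7040, 0.7852, 5.3116, 2.3182]

beam 1: φ=-90°, α=255°
  d=(-0.2588,-0.9659)  start (3,1)  tX=1.5455 tY=0.7040  stride 1/|dx|=3.8637 1/|dy|=1.0353
    cross y-line → (3,0), t=0.7040 (wall)
  → r_1 = 0.7040
beam 2: φ=-45°, α=300°
  d=(0.5000,-0.8660)  start (3,1)  tX=1.2000 tY=0.7852  stride 1/|dx|=2.0000 1/|dy|=1.1547
    cross y-line → (3,0), t=0.7852 (wall)
  → r_2 = 0.7852
beam 3: φ=45°, α=30°
  d=(0.8660,0.5000)  start (3,1)  tX=0.6928 tY=0.6400  stride 1/|dx|=1.1547 1/|dy|=2.0000
    cross y-line → (3,2), t=0.6400
    cross x-line → (4,2), t=0.6928
    cross x-line → (5,2), t=1.8475
    cross y-line → (5,3), t=2.6400
    cross x-line → (6,3), t=3.0022
    cross x-line → (7,3), t=4.1569
    cross y-line → (7,4), t=4.6400
    cross x-line → (8,4), t=5.3116 (wall)
  → r_3 = 5.3116
beam 4: φ=90°, α=75°
  d=(0.2588,0.9659)  start (3,1)  tX=2.3182 tY=0.3313  stride 1/|dx|=3.8637 1/|dy|=1.0353
    cross y-line → (3,2), t=0.3313
    cross y-line → (3,3), t=1.3666
    cross x-line → (4,3), t=2.3182 (wall)
  → r_4 = 2.3182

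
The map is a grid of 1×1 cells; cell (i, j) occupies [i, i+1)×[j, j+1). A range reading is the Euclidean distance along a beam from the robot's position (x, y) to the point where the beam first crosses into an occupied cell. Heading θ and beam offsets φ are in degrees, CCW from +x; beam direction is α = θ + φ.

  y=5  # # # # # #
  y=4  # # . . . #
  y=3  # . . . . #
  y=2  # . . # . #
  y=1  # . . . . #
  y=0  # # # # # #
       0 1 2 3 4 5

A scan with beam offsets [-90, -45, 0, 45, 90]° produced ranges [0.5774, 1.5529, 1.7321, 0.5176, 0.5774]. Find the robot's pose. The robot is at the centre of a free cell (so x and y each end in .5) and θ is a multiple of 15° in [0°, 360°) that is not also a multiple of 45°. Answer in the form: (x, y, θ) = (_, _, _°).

(x, y, θ) = (3.5, 1.5, 30°)

Enumerate (i+0.5, j+0.5, θ) over the 14 free cells and 16 admissible headings. For each, cast all 5 beams and compare to the given ranges.
  (2.5, 1.5, 75°): beam 1 = 1.9319 ≠ 0.5774 ✗
  (3.5, 4.5, 210°): beam 3 = 2.8868 ≠ 1.7321 ✗
  (4.5, 4.5, 30°): beam 1 = 1.0000 ≠ 0.5774 ✗
  (1.5, 1.5, 75°): beam 1 = 1.9319 ≠ 0.5774 ✗
  …
  (3.5, 1.5, 30°): r_1=0.5774, r_2=1.5529, r_3=1.7321, r_4=0.5176, r_5=0.5774 — all match ✓
Unique over the lattice → pose = (3.5, 1.5, 30°).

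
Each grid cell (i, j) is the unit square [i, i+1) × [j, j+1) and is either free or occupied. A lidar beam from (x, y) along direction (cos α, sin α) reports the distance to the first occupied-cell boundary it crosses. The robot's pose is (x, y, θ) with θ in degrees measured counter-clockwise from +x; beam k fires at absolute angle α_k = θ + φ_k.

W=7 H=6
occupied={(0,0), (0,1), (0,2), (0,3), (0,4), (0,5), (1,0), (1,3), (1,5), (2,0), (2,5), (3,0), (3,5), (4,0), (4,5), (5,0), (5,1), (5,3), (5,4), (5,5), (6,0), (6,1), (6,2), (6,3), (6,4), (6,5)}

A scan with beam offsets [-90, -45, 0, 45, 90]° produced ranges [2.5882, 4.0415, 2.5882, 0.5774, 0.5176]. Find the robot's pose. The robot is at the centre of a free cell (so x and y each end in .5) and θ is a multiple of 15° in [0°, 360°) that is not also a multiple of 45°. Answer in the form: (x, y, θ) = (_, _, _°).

Enumerate (i+0.5, j+0.5, θ) over the 16 free cells and 16 admissible headings. For each, cast all 5 beams and compare to the given ranges.
  (4.5, 4.5, 195°): beam 1 = 0.5176 ≠ 2.5882 ✗
  (5.5, 2.5, 240°): beam 1 = 5.0000 ≠ 2.5882 ✗
  (3.5, 1.5, 75°): beam 1 = 1.5529 ≠ 2.5882 ✗
  (3.5, 3.5, 195°): beam 1 = 1.5529 ≠ 2.5882 ✗
  (2.5, 3.5, 165°): beam 1 = 1.5529 ≠ 2.5882 ✗
  …
  (4.5, 4.5, 285°): r_1=2.5882, r_2=4.0415, r_3=2.5882, r_4=0.5774, r_5=0.5176 — all match ✓
No second candidate reproduces the full scan.

(x, y, θ) = (4.5, 4.5, 285°)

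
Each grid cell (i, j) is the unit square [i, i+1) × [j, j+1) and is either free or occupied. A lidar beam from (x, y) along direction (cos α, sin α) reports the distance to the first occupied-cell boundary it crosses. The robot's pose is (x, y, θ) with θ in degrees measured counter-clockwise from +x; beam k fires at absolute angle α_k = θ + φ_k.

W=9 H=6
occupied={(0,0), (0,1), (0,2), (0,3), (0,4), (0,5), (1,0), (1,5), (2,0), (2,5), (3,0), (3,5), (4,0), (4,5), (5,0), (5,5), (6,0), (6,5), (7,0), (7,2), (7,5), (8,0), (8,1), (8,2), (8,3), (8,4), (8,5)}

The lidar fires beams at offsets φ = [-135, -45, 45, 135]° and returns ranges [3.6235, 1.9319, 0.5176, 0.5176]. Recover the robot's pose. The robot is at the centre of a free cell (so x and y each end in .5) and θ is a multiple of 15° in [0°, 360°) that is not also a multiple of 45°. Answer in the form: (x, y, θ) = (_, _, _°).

(x, y, θ) = (1.5, 4.5, 60°)

The pose lattice has 27·16 = 432 candidates. Test each by forward raycasting.
  (2.5, 2.5, 60°): beam 1 = 1.5529 ≠ 3.6235 ✗
  (1.5, 4.5, 30°): beam 1 = 1.9319 ≠ 3.6235 ✗
  (4.5, 2.5, 15°): beam 1 = 1.7321 ≠ 3.6235 ✗
  (2.5, 4.5, 255°): beam 1 = 0.5774 ≠ 3.6235 ✗
  …
  (1.5, 4.5, 60°): r_1=3.6235, r_2=1.9319, r_3=0.5176, r_4=0.5176 — all match ✓
Unique over the lattice → pose = (1.5, 4.5, 60°).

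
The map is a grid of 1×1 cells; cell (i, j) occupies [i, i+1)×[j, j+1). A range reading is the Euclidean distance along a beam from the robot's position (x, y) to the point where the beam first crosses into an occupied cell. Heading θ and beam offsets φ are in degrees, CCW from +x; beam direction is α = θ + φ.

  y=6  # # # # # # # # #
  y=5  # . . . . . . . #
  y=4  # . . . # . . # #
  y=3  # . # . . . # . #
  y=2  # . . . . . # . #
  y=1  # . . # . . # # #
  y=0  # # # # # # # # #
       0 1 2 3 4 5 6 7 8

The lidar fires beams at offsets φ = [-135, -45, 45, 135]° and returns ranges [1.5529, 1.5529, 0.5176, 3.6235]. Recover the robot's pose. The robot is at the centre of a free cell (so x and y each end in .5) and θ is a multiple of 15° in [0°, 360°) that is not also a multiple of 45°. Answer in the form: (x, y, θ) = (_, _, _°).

The pose lattice has 27·16 = 432 candidates. Test each by forward raycasting.
  (3.5, 2.5, 120°): beam 1 = 2.5882 ≠ 1.5529 ✗
  (2.5, 4.5, 210°): beam 4 = 1.5529 ≠ 3.6235 ✗
  (3.5, 2.5, 105°): beam 1 = 2.8868 ≠ 1.5529 ✗
  (4.5, 2.5, 30°): beam 3 = 1.5529 ≠ 0.5176 ✗
  (7.5, 2.5, 165°): beam 1 = 0.5774 ≠ 1.5529 ✗
  …
  (5.5, 4.5, 120°): r_1=1.5529, r_2=1.5529, r_3=0.5176, r_4=3.6235 — all match ✓
Only this pose fits every beam.

(x, y, θ) = (5.5, 4.5, 120°)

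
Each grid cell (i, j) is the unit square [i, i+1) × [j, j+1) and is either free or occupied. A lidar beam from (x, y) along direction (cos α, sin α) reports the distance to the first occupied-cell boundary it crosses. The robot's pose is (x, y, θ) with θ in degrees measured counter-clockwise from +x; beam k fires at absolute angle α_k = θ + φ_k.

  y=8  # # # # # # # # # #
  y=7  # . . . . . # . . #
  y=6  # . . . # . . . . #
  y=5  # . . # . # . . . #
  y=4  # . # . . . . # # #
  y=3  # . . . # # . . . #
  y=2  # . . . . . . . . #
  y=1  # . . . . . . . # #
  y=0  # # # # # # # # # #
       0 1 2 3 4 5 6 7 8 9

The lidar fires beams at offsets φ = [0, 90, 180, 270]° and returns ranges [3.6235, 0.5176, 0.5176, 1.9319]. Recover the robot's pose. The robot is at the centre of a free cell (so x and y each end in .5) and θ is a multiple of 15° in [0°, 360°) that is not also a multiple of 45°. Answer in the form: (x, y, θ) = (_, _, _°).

(x, y, θ) = (8.5, 5.5, 165°)

The pose lattice has 46·16 = 736 candidates. Test each by forward raycasting.
  (5.5, 2.5, 105°): beam 1 = 0.5176 ≠ 3.6235 ✗
  (5.5, 2.5, 210°): beam 1 = 3.0000 ≠ 3.6235 ✗
  (8.5, 6.5, 30°): beam 1 = 0.5774 ≠ 3.6235 ✗
  (6.5, 5.5, 330°): beam 1 = 1.0000 ≠ 3.6235 ✗
  …
  (8.5, 5.5, 165°): r_1=3.6235, r_2=0.5176, r_3=0.5176, r_4=1.9319 — all match ✓
Unique over the lattice → pose = (8.5, 5.5, 165°).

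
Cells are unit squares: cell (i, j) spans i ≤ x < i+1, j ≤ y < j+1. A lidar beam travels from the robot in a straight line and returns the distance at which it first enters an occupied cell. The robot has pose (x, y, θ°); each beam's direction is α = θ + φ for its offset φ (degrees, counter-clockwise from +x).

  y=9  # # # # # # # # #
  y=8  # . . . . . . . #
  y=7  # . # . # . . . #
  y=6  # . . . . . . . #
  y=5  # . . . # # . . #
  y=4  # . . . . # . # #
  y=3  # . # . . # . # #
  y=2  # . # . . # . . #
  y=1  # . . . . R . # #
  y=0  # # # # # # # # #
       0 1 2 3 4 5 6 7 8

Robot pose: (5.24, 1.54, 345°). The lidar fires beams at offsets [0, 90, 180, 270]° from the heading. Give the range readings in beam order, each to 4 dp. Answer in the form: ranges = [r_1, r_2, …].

ranges = [1.8221, 0.4762, 2.3190, 0.5590]

beam 1: φ=0°, α=345°
  dir = (cos 345°, sin 345°) = (0.9659, -0.2588); from cell (5,1)
  next x-line at t=0.7868, next y-line at t=2.0864; Δt_x=1.0353, Δt_y=3.8637
    x: enter (6,1) at t=0.7868
    x: enter (7,1) at t=1.8221 ← occupied
  → r_1 = 1.8221
beam 2: φ=90°, α=75°
  dir = (cos 75°, sin 75°) = (0.2588, 0.9659); from cell (5,1)
  next x-line at t=2.9364, next y-line at t=0.4762; Δt_x=3.8637, Δt_y=1.0353
    y: enter (5,2) at t=0.4762 ← occupied
  → r_2 = 0.4762
beam 3: φ=180°, α=165°
  dir = (cos 165°, sin 165°) = (-0.9659, 0.2588); from cell (5,1)
  next x-line at t=0.2485, next y-line at t=1.7773; Δt_x=1.0353, Δt_y=3.8637
    x: enter (4,1) at t=0.2485
    x: enter (3,1) at t=1.2837
    y: enter (3,2) at t=1.7773
    x: enter (2,2) at t=2.3190 ← occupied
  → r_3 = 2.3190
beam 4: φ=270°, α=255°
  dir = (cos 255°, sin 255°) = (-0.2588, -0.9659); from cell (5,1)
  next x-line at t=0.9273, next y-line at t=0.5590; Δt_x=3.8637, Δt_y=1.0353
    y: enter (5,0) at t=0.5590 ← occupied
  → r_4 = 0.5590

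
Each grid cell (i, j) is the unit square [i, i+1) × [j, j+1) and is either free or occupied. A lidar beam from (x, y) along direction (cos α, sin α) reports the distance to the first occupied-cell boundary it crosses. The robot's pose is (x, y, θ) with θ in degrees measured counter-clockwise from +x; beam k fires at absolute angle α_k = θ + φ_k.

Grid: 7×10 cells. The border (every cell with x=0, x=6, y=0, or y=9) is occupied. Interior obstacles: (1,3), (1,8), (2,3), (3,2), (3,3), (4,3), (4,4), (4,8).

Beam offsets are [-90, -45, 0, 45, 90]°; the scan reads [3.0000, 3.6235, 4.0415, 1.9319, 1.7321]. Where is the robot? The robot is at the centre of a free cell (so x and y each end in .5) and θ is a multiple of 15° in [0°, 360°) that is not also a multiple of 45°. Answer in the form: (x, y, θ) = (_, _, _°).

(x, y, θ) = (2.5, 7.5, 330°)

Enumerate (i+0.5, j+0.5, θ) over the 32 free cells and 16 admissible headings. For each, cast all 5 beams and compare to the given ranges.
  (3.5, 8.5, 120°): beam 1 = 0.5774 ≠ 3.0000 ✗
  (5.5, 1.5, 15°): beam 1 = 0.5176 ≠ 3.0000 ✗
  (5.5, 2.5, 60°): beam 1 = 0.5774 ≠ 3.0000 ✗
  …
  (2.5, 7.5, 330°): r_1=3.0000, r_2=3.6235, r_3=4.0415, r_4=1.9319, r_5=1.7321 — all match ✓
Unique over the lattice → pose = (2.5, 7.5, 330°).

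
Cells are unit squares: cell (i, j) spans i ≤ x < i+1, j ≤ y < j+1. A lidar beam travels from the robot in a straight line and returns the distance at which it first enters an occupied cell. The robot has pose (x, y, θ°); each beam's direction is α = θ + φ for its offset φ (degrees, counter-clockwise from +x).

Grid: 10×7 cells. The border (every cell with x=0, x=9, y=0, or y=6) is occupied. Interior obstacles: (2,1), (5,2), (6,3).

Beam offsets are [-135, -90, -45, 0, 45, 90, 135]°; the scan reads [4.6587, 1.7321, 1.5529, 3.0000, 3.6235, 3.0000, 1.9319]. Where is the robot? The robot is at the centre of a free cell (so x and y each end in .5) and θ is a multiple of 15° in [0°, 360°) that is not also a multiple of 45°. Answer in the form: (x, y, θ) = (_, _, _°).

The pose lattice has 37·16 = 592 candidates. Test each by forward raycasting.
  (4.5, 2.5, 300°): beam 1 = 3.6235 ≠ 4.6587 ✗
  (5.5, 5.5, 285°): beam 1 = 1.0000 ≠ 4.6587 ✗
  (3.5, 1.5, 105°): beam 1 = 1.0000 ≠ 4.6587 ✗
  …
  (4.5, 4.5, 150°): r_1=4.6587, r_2=1.7321, r_3=1.5529, r_4=3.0000, r_5=3.6235, r_6=3.0000, r_7=1.9319 — all match ✓
No second candidate reproduces the full scan.

(x, y, θ) = (4.5, 4.5, 150°)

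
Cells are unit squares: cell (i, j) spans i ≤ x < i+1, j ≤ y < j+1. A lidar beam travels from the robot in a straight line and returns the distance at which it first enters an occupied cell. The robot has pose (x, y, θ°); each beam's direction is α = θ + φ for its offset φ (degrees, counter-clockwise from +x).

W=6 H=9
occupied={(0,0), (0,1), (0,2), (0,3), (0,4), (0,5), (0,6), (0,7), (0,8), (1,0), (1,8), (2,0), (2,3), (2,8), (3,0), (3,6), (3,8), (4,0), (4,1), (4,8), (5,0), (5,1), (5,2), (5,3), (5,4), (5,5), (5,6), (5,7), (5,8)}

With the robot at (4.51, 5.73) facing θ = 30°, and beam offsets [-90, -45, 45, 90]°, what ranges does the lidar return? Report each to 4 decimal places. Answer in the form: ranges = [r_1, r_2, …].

ranges = [0.9800, 0.5073, 1.8932, 1.0200]

beam 1: φ=-90°, α=300°
  direction (0.5000, -0.8660); cell (4,5); t to first gridline: x 0.9800, y 0.8429 (then +2.0000 / +1.1547)
    (4,4) via y @ 0.8429
    (5,4) via x @ 0.9800  # hit
  → r_1 = 0.9800
beam 2: φ=-45°, α=345°
  direction (0.9659, -0.2588); cell (4,5); t to first gridline: x 0.5073, y 2.8205 (then +1.0353 / +3.8637)
    (5,5) via x @ 0.5073  # hit
  → r_2 = 0.5073
beam 3: φ=45°, α=75°
  direction (0.2588, 0.9659); cell (4,5); t to first gridline: x 1.8932, y 0.2795 (then +3.8637 / +1.0353)
    (4,6) via y @ 0.2795
    (4,7) via y @ 1.3148
    (5,7) via x @ 1.8932  # hit
  → r_3 = 1.8932
beam 4: φ=90°, α=120°
  direction (-0.5000, 0.8660); cell (4,5); t to first gridline: x 1.0200, y 0.3118 (then +2.0000 / +1.1547)
    (4,6) via y @ 0.3118
    (3,6) via x @ 1.0200  # hit
  → r_4 = 1.0200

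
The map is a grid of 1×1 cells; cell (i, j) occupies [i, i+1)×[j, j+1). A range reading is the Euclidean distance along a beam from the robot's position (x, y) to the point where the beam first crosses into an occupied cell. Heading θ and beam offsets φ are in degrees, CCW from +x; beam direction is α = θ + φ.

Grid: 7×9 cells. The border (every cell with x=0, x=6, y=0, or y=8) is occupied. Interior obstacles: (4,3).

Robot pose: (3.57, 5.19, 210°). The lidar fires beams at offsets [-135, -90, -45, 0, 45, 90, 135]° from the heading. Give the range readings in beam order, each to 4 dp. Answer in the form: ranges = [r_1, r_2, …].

ranges = [2.9091, 3.2447, 2.6607, 2.9676, 4.3378, 1.3741, 2.5157]

beam 1: φ=-135°, α=75°
  direction (0.2588, 0.9659); cell (3,5); t to first gridline: x 1.6614, y 0.8386 (then +3.8637 / +1.0353)
    (3,6) via y @ 0.8386
    (4,6) via x @ 1.6614
    (4,7) via y @ 1.8738
    (4,8) via y @ 2.9091  # hit
  → r_1 = 2.9091
beam 2: φ=-90°, α=120°
  direction (-0.5000, 0.8660); cell (3,5); t to first gridline: x 1.1400, y 0.9353 (then +2.0000 / +1.1547)
    (3,6) via y @ 0.9353
    (2,6) via x @ 1.1400
    (2,7) via y @ 2.0900
    (1,7) via x @ 3.1400
    (1,8) via y @ 3.2447  # hit
  → r_2 = 3.2447
beam 3: φ=-45°, α=165°
  direction (-0.9659, 0.2588); cell (3,5); t to first gridline: x 0.5901, y 3.1296 (then +1.0353 / +3.8637)
    (2,5) via x @ 0.5901
    (1,5) via x @ 1.6254
    (0,5) via x @ 2.6607  # hit
  → r_3 = 2.6607
beam 4: φ=0°, α=210°
  direction (-0.8660, -0.5000); cell (3,5); t to first gridline: x 0.6582, y 0.3800 (then +1.1547 / +2.0000)
    (3,4) via y @ 0.3800
    (2,4) via x @ 0.6582
    (1,4) via x @ 1.8129
    (1,3) via y @ 2.3800
    (0,3) via x @ 2.9676  # hit
  → r_4 = 2.9676
beam 5: φ=45°, α=255°
  direction (-0.2588, -0.9659); cell (3,5); t to first gridline: x 2.2023, y 0.1967 (then +3.8637 / +1.0353)
    (3,4) via y @ 0.1967
    (3,3) via y @ 1.2320
    (2,3) via x @ 2.2023
    (2,2) via y @ 2.2673
    (2,1) via y @ 3.3025
    (2,0) via y @ 4.3378  # hit
  → r_5 = 4.3378
beam 6: φ=90°, α=300°
  direction (0.5000, -0.8660); cell (3,5); t to first gridline: x 0.8600, y 0.2194 (then +2.0000 / +1.1547)
    (3,4) via y @ 0.2194
    (4,4) via x @ 0.8600
    (4,3) via y @ 1.3741  # hit
  → r_6 = 1.3741
beam 7: φ=135°, α=345°
  direction (0.9659, -0.2588); cell (3,5); t to first gridline: x 0.4452, y 0.7341 (then +1.0353 / +3.8637)
    (4,5) via x @ 0.4452
    (4,4) via y @ 0.7341
    (5,4) via x @ 1.4804
    (6,4) via x @ 2.5157  # hit
  → r_7 = 2.5157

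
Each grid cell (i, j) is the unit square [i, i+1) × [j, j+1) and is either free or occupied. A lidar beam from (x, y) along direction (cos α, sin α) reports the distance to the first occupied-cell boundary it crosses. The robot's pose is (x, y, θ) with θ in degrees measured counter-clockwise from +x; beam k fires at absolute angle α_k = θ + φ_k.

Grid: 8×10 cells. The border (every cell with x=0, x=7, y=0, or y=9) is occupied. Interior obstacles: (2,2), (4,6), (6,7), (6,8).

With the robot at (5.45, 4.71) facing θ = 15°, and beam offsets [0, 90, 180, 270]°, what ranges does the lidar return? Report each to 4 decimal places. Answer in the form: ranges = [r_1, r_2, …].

beam 1: φ=0°, α=15°
  cosα=0.9659 sinα=0.2588 | (5,4) | tMaxX 0.5694 tMaxY 1.1205 | tΔX 1.0353 tΔY 3.8637
    t=0.5694 [x] (6,4)
    t=1.1205 [y] (6,5)
    t=1.6047 [x] (7,5) — stop
  → r_1 = 1.6047
beam 2: φ=90°, α=105°
  cosα=-0.2588 sinα=0.9659 | (5,4) | tMaxX 1.7387 tMaxY 0.3002 | tΔX 3.8637 tΔY 1.0353
    t=0.3002 [y] (5,5)
    t=1.3355 [y] (5,6)
    t=1.7387 [x] (4,6) — stop
  → r_2 = 1.7387
beam 3: φ=180°, α=195°
  cosα=-0.9659 sinα=-0.2588 | (5,4) | tMaxX 0.4659 tMaxY 2.7432 | tΔX 1.0353 tΔY 3.8637
    t=0.4659 [x] (4,4)
    t=1.5012 [x] (3,4)
    t=2.5364 [x] (2,4)
    t=2.7432 [y] (2,3)
    t=3.5717 [x] (1,3)
    t=4.6070 [x] (0,3) — stop
  → r_3 = 4.6070
beam 4: φ=270°, α=285°
  cosα=0.2588 sinα=-0.9659 | (5,4) | tMaxX 2.1250 tMaxY 0.7350 | tΔX 3.8637 tΔY 1.0353
    t=0.7350 [y] (5,3)
    t=1.7703 [y] (5,2)
    t=2.1250 [x] (6,2)
    t=2.8056 [y] (6,1)
    t=3.8409 [y] (6,0) — stop
  → r_4 = 3.8409

ranges = [1.6047, 1.7387, 4.6070, 3.8409]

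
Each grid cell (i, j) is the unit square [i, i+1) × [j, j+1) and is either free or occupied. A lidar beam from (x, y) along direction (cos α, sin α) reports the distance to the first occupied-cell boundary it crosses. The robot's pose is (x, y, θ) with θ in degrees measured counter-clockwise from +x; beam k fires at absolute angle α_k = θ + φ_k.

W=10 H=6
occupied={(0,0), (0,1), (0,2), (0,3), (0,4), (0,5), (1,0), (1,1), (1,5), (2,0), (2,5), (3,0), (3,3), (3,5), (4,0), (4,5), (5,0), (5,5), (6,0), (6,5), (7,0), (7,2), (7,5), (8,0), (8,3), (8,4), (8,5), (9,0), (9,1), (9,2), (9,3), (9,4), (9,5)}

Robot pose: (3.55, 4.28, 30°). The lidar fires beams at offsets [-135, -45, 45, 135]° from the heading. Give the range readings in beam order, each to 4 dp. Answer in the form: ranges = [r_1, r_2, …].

ranges = [0.2899, 4.6070, 0.7454, 2.6400]

beam 1: φ=-135°, α=255°
  direction (-0.2588, -0.9659); cell (3,4); t to first gridline: x 2.1250, y 0.2899 (then +3.8637 / +1.0353)
    (3,3) via y @ 0.2899  # hit
  → r_1 = 0.2899
beam 2: φ=-45°, α=345°
  direction (0.9659, -0.2588); cell (3,4); t to first gridline: x 0.4659, y 1.0818 (then +1.0353 / +3.8637)
    (4,4) via x @ 0.4659
    (4,3) via y @ 1.0818
    (5,3) via x @ 1.5012
    (6,3) via x @ 2.5364
    (7,3) via x @ 3.5717
    (8,3) via x @ 4.6070  # hit
  → r_2 = 4.6070
beam 3: φ=45°, α=75°
  direction (0.2588, 0.9659); cell (3,4); t to first gridline: x 1.7387, y 0.7454 (then +3.8637 / +1.0353)
    (3,5) via y @ 0.7454  # hit
  → r_3 = 0.7454
beam 4: φ=135°, α=165°
  direction (-0.9659, 0.2588); cell (3,4); t to first gridline: x 0.5694, y 2.7819 (then +1.0353 / +3.8637)
    (2,4) via x @ 0.5694
    (1,4) via x @ 1.6047
    (0,4) via x @ 2.6400  # hit
  → r_4 = 2.6400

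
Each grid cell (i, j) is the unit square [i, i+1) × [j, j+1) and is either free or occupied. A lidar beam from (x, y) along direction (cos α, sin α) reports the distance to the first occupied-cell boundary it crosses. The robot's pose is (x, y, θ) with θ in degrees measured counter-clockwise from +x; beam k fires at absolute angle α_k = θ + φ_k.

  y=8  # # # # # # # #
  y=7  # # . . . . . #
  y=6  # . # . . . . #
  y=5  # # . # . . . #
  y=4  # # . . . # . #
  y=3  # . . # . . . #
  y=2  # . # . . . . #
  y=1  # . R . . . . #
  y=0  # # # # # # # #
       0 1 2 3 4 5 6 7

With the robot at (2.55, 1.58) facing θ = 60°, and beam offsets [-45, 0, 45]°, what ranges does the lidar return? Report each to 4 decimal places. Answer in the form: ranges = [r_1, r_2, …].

beam 1: φ=-45°, α=15°
  direction (0.9659, 0.2588); cell (2,1); t to first gridline: x 0.4659, y 1.6228 (then +1.0353 / +3.8637)
    (3,1) via x @ 0.4659
    (4,1) via x @ 1.5012
    (4,2) via y @ 1.6228
    (5,2) via x @ 2.5364
    (6,2) via x @ 3.5717
    (7,2) via x @ 4.6070  # hit
  → r_1 = 4.6070
beam 2: φ=0°, α=60°
  direction (0.5000, 0.8660); cell (2,1); t to first gridline: x 0.9000, y 0.4850 (then +2.0000 / +1.1547)
    (2,2) via y @ 0.4850  # hit
  → r_2 = 0.4850
beam 3: φ=45°, α=105°
  direction (-0.2588, 0.9659); cell (2,1); t to first gridline: x 2.1250, y 0.4348 (then +3.8637 / +1.0353)
    (2,2) via y @ 0.4348  # hit
  → r_3 = 0.4348

ranges = [4.6070, 0.4850, 0.4348]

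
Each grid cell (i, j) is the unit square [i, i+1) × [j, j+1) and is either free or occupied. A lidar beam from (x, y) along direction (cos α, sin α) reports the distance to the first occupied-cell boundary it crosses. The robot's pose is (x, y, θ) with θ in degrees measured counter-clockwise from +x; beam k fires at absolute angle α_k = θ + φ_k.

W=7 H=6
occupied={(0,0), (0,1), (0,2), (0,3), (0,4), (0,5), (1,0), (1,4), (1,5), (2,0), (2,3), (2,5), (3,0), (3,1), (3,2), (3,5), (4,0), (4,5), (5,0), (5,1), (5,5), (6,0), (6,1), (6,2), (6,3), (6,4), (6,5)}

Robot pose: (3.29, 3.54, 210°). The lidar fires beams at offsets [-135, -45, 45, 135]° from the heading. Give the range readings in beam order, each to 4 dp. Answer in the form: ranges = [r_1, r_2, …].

beam 1: φ=-135°, α=75°
  direction (0.2588, 0.9659); cell (3,3); t to first gridline: x 2.7432, y 0.4762 (then +3.8637 / +1.0353)
    (3,4) via y @ 0.4762
    (3,5) via y @ 1.5115  # hit
  → r_1 = 1.5115
beam 2: φ=-45°, α=165°
  direction (-0.9659, 0.2588); cell (3,3); t to first gridline: x 0.3002, y 1.7773 (then +1.0353 / +3.8637)
    (2,3) via x @ 0.3002  # hit
  → r_2 = 0.3002
beam 3: φ=45°, α=255°
  direction (-0.2588, -0.9659); cell (3,3); t to first gridline: x 1.1205, y 0.5590 (then +3.8637 / +1.0353)
    (3,2) via y @ 0.5590  # hit
  → r_3 = 0.5590
beam 4: φ=135°, α=345°
  direction (0.9659, -0.2588); cell (3,3); t to first gridline: x 0.7350, y 2.0864 (then +1.0353 / +3.8637)
    (4,3) via x @ 0.7350
    (5,3) via x @ 1.7703
    (5,2) via y @ 2.0864
    (6,2) via x @ 2.8056  # hit
  → r_4 = 2.8056

ranges = [1.5115, 0.3002, 0.5590, 2.8056]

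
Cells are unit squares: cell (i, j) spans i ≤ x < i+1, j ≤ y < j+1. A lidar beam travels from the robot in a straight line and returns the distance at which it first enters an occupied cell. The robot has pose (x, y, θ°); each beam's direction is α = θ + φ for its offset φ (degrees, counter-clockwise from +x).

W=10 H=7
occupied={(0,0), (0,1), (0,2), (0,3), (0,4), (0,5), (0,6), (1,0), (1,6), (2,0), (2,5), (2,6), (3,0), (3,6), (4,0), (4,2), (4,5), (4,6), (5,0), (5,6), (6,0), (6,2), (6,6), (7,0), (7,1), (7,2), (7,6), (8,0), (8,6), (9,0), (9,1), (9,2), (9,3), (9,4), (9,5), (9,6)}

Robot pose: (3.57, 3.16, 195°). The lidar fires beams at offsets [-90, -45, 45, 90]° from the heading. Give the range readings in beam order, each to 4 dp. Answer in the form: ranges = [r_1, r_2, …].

ranges = [2.2023, 2.9676, 2.4942, 2.2362]

beam 1: φ=-90°, α=105°
  d=(-0.2588,0.9659)  start (3,3)  tX=2.2023 tY=0.8696  stride 1/|dx|=3.8637 1/|dy|=1.0353
    cross y-line → (3,4), t=0.8696
    cross y-line → (3,5), t=1.9049
    cross x-line → (2,5), t=2.2023 (wall)
  → r_1 = 2.2023
beam 2: φ=-45°, α=150°
  d=(-0.8660,0.5000)  start (3,3)  tX=0.6582 tY=1.6800  stride 1/|dx|=1.1547 1/|dy|=2.0000
    cross x-line → (2,3), t=0.6582
    cross y-line → (2,4), t=1.6800
    cross x-line → (1,4), t=1.8129
    cross x-line → (0,4), t=2.9676 (wall)
  → r_2 = 2.9676
beam 3: φ=45°, α=240°
  d=(-0.5000,-0.8660)  start (3,3)  tX=1.1400 tY=0.1848  stride 1/|dx|=2.0000 1/|dy|=1.1547
    cross y-line → (3,2), t=0.1848
    cross x-line → (2,2), t=1.1400
    cross y-line → (2,1), t=1.3395
    cross y-line → (2,0), t=2.4942 (wall)
  → r_3 = 2.4942
beam 4: φ=90°, α=285°
  d=(0.2588,-0.9659)  start (3,3)  tX=1.6614 tY=0.1656  stride 1/|dx|=3.8637 1/|dy|=1.0353
    cross y-line → (3,2), t=0.1656
    cross y-line → (3,1), t=1.2009
    cross x-line → (4,1), t=1.6614
    cross y-line → (4,0), t=2.2362 (wall)
  → r_4 = 2.2362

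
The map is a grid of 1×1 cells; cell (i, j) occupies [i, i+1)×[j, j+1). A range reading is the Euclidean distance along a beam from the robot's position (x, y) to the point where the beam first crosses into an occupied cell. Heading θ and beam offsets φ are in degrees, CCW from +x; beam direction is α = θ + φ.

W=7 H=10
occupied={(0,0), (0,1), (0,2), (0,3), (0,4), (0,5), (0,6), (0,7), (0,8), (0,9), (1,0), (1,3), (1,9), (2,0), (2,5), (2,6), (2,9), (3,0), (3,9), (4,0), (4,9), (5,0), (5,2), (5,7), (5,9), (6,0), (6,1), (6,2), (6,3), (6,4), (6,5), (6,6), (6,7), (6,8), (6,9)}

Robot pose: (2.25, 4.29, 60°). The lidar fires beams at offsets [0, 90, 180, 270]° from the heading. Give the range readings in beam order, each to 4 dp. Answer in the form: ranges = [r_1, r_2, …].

beam 1: φ=0°, α=60°
  d=(0.5000,0.8660)  start (2,4)  tX=1.5000 tY=0.8198  stride 1/|dx|=2.0000 1/|dy|=1.1547
    cross y-line → (2,5), t=0.8198 (wall)
  → r_1 = 0.8198
beam 2: φ=90°, α=150°
  d=(-0.8660,0.5000)  start (2,4)  tX=0.2887 tY=1.4200  stride 1/|dx|=1.1547 1/|dy|=2.0000
    cross x-line → (1,4), t=0.2887
    cross y-line → (1,5), t=1.4200
    cross x-line → (0,5), t=1.4434 (wall)
  → r_2 = 1.4434
beam 3: φ=180°, α=240°
  d=(-0.5000,-0.8660)  start (2,4)  tX=0.5000 tY=0.3349  stride 1/|dx|=2.0000 1/|dy|=1.1547
    cross y-line → (2,3), t=0.3349
    cross x-line → (1,3), t=0.5000 (wall)
  → r_3 = 0.5000
beam 4: φ=270°, α=330°
  d=(0.8660,-0.5000)  start (2,4)  tX=0.8660 tY=0.5800  stride 1/|dx|=1.1547 1/|dy|=2.0000
    cross y-line → (2,3), t=0.5800
    cross x-line → (3,3), t=0.8660
    cross x-line → (4,3), t=2.0207
    cross y-line → (4,2), t=2.5800
    cross x-line → (5,2), t=3.1754 (wall)
  → r_4 = 3.1754

ranges = [0.8198, 1.4434, 0.5000, 3.1754]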